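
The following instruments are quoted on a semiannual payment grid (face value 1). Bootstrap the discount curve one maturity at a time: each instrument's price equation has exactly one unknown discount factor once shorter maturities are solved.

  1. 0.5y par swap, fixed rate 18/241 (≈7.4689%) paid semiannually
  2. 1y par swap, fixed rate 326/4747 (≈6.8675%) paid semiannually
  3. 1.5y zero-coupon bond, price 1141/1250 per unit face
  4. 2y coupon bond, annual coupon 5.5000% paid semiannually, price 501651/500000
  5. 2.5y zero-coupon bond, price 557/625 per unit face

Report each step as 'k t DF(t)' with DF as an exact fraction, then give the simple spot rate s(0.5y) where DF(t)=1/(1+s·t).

step 1 [0.5y] swap r/2=9/241: DF=(1 − 9/241·(0))/(1+9/241) = 241/250 ≈ 0.964000
step 2 [1y] swap r/2=163/4747: DF=(1 − 163/4747·(0.964000))/(1+163/4747) = 2337/2500 ≈ 0.934800
step 3 [1.5y] zero: DF = P = 1141/1250 ≈ 0.912800
step 4 [2y] bond c/2=11/400: DF=(501651/500000 − 11/400·(0.964000+0.934800+0.912800))/(1+11/400) = 2253/2500 ≈ 0.901200
step 5 [2.5y] zero: DF = P = 557/625 ≈ 0.891200

1 1/2 241/250
2 1 2337/2500
3 3/2 1141/1250
4 2 2253/2500
5 5/2 557/625
s(0.5y) = (1/(241/250) − 1)/(1/2) = 18/241 ≈ 7.4689%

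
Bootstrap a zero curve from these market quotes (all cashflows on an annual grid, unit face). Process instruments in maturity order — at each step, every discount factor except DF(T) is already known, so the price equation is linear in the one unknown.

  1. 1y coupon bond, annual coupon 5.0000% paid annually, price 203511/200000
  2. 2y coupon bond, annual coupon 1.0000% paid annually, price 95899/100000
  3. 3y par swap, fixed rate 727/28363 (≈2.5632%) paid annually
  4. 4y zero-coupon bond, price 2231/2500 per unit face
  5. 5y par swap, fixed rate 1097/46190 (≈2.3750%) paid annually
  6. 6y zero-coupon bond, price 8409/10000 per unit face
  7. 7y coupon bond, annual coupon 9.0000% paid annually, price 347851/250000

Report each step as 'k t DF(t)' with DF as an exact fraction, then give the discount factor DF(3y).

step 1 [1y] bond c/1=1/20: DF=(203511/200000 − 1/20·(0))/(1+1/20) = 9691/10000 ≈ 0.969100
step 2 [2y] bond c/1=1/100: DF=(95899/100000 − 1/100·(0.969100))/(1+1/100) = 9399/10000 ≈ 0.939900
step 3 [3y] swap r/1=727/28363: DF=(1 − 727/28363·(0.969100+0.939900))/(1+727/28363) = 9273/10000 ≈ 0.927300
step 4 [4y] zero: DF = P = 2231/2500 ≈ 0.892400
step 5 [5y] swap r/1=1097/46190: DF=(1 − 1097/46190·(0.969100+0.939900+0.927300+0.892400))/(1+1097/46190) = 8903/10000 ≈ 0.890300
step 6 [6y] zero: DF = P = 8409/10000 ≈ 0.840900
step 7 [7y] bond c/1=9/100: DF=(347851/250000 − 9/100·(0.969100+0.939900+0.927300+0.892400+0.890300+0.840900))/(1+9/100) = 8257/10000 ≈ 0.825700

1 1 9691/10000
2 2 9399/10000
3 3 9273/10000
4 4 2231/2500
5 5 8903/10000
6 6 8409/10000
7 7 8257/10000
DF(3y) = 9273/10000 ≈ 0.927300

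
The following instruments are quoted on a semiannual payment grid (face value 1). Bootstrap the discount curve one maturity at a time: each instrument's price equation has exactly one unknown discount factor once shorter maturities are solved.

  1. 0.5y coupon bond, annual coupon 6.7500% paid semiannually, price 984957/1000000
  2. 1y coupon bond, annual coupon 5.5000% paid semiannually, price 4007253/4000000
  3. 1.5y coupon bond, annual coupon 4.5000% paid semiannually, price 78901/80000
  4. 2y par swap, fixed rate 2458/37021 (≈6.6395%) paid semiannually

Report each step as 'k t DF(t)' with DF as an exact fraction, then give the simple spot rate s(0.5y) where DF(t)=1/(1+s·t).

step 1 [0.5y] bond c/2=27/800: DF=(984957/1000000 − 27/800·(0))/(1+27/800) = 1191/1250 ≈ 0.952800
step 2 [1y] bond c/2=11/400: DF=(4007253/4000000 − 11/400·(0.952800))/(1+11/400) = 1899/2000 ≈ 0.949500
step 3 [1.5y] bond c/2=9/400: DF=(78901/80000 − 9/400·(0.952800+0.949500))/(1+9/400) = 9227/10000 ≈ 0.922700
step 4 [2y] swap r/2=1229/37021: DF=(1 − 1229/37021·(0.952800+0.949500+0.922700))/(1+1229/37021) = 8771/10000 ≈ 0.877100

1 1/2 1191/1250
2 1 1899/2000
3 3/2 9227/10000
4 2 8771/10000
s(0.5y) = (1/(1191/1250) − 1)/(1/2) = 118/1191 ≈ 9.9076%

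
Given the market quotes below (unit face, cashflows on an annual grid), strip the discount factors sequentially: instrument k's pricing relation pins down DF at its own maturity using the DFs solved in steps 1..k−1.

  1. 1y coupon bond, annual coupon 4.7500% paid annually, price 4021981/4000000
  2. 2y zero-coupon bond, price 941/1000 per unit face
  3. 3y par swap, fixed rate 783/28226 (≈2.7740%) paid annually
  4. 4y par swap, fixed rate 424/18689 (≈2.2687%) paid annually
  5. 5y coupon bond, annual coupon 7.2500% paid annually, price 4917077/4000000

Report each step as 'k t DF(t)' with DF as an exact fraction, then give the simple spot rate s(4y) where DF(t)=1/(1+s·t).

1 1 9599/10000
2 2 941/1000
3 3 9217/10000
4 4 572/625
5 5 1787/2000
s(4y) = (1/(572/625) − 1)/(4) = 53/2288 ≈ 2.3164%

step 1 [1y] bond c/1=19/400: DF=(4021981/4000000 − 19/400·(0))/(1+19/400) = 9599/10000 ≈ 0.959900
step 2 [2y] zero: DF = P = 941/1000 ≈ 0.941000
step 3 [3y] swap r/1=783/28226: DF=(1 − 783/28226·(0.959900+0.941000))/(1+783/28226) = 9217/10000 ≈ 0.921700
step 4 [4y] swap r/1=424/18689: DF=(1 − 424/18689·(0.959900+0.941000+0.921700))/(1+424/18689) = 572/625 ≈ 0.915200
step 5 [5y] bond c/1=29/400: DF=(4917077/4000000 − 29/400·(0.959900+0.941000+0.921700+0.915200))/(1+29/400) = 1787/2000 ≈ 0.893500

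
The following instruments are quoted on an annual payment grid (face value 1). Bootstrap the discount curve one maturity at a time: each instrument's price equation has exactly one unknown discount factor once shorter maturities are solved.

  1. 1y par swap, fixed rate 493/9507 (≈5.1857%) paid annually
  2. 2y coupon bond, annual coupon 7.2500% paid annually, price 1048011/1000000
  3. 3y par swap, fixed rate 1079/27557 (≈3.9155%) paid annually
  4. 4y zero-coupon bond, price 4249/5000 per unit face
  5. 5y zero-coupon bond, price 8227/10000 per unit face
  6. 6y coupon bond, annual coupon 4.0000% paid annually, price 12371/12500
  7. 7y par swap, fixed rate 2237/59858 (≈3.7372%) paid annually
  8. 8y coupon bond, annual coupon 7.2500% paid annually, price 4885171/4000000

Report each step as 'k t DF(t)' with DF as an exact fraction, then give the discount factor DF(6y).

step 1 [1y] swap r/1=493/9507: DF=(1 − 493/9507·(0))/(1+493/9507) = 9507/10000 ≈ 0.950700
step 2 [2y] bond c/1=29/400: DF=(1048011/1000000 − 29/400·(0.950700))/(1+29/400) = 9129/10000 ≈ 0.912900
step 3 [3y] swap r/1=1079/27557: DF=(1 − 1079/27557·(0.950700+0.912900))/(1+1079/27557) = 8921/10000 ≈ 0.892100
step 4 [4y] zero: DF = P = 4249/5000 ≈ 0.849800
step 5 [5y] zero: DF = P = 8227/10000 ≈ 0.822700
step 6 [6y] bond c/1=1/25: DF=(12371/12500 − 1/25·(0.950700+0.912900+0.892100+0.849800+0.822700))/(1+1/25) = 7813/10000 ≈ 0.781300
step 7 [7y] swap r/1=2237/59858: DF=(1 − 2237/59858·(0.950700+0.912900+0.892100+0.849800+0.822700+0.781300))/(1+2237/59858) = 7763/10000 ≈ 0.776300
step 8 [8y] bond c/1=29/400: DF=(4885171/4000000 − 29/400·(0.950700+0.912900+0.892100+0.849800+0.822700+0.781300+0.776300))/(1+29/400) = 7341/10000 ≈ 0.734100

1 1 9507/10000
2 2 9129/10000
3 3 8921/10000
4 4 4249/5000
5 5 8227/10000
6 6 7813/10000
7 7 7763/10000
8 8 7341/10000
DF(6y) = 7813/10000 ≈ 0.781300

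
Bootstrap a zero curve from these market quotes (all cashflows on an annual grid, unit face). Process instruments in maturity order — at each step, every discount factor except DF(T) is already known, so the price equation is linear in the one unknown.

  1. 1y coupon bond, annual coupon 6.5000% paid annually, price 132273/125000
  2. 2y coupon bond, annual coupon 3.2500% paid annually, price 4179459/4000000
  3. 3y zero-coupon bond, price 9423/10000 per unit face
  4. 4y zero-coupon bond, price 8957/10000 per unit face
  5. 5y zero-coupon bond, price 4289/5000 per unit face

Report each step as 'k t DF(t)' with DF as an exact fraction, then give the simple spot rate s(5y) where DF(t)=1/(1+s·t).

step 1 [1y] bond c/1=13/200: DF=(132273/125000 − 13/200·(0))/(1+13/200) = 621/625 ≈ 0.993600
step 2 [2y] bond c/1=13/400: DF=(4179459/4000000 − 13/400·(0.993600))/(1+13/400) = 9807/10000 ≈ 0.980700
step 3 [3y] zero: DF = P = 9423/10000 ≈ 0.942300
step 4 [4y] zero: DF = P = 8957/10000 ≈ 0.895700
step 5 [5y] zero: DF = P = 4289/5000 ≈ 0.857800

1 1 621/625
2 2 9807/10000
3 3 9423/10000
4 4 8957/10000
5 5 4289/5000
s(5y) = (1/(4289/5000) − 1)/(5) = 711/21445 ≈ 3.3155%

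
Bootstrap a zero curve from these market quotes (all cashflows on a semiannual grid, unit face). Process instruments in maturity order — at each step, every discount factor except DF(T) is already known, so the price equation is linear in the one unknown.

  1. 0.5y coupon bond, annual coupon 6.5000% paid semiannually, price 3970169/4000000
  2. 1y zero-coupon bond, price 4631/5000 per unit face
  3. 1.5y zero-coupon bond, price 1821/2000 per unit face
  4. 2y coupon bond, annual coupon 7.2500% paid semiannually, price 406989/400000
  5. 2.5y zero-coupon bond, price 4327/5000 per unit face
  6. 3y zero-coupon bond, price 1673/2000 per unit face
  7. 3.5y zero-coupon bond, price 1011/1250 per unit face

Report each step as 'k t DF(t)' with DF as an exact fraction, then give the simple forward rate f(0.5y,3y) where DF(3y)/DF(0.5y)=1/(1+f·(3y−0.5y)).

step 1 [0.5y] bond c/2=13/400: DF=(3970169/4000000 − 13/400·(0))/(1+13/400) = 9613/10000 ≈ 0.961300
step 2 [1y] zero: DF = P = 4631/5000 ≈ 0.926200
step 3 [1.5y] zero: DF = P = 1821/2000 ≈ 0.910500
step 4 [2y] bond c/2=29/800: DF=(406989/400000 − 29/800·(0.961300+0.926200+0.910500))/(1+29/800) = 221/250 ≈ 0.884000
step 5 [2.5y] zero: DF = P = 4327/5000 ≈ 0.865400
step 6 [3y] zero: DF = P = 1673/2000 ≈ 0.836500
step 7 [3.5y] zero: DF = P = 1011/1250 ≈ 0.808800

1 1/2 9613/10000
2 1 4631/5000
3 3/2 1821/2000
4 2 221/250
5 5/2 4327/5000
6 3 1673/2000
7 7/2 1011/1250
f(0.5y,3y) = ((9613/10000)/(1673/2000) − 1)/(5/2) = 2496/41825 ≈ 5.9677%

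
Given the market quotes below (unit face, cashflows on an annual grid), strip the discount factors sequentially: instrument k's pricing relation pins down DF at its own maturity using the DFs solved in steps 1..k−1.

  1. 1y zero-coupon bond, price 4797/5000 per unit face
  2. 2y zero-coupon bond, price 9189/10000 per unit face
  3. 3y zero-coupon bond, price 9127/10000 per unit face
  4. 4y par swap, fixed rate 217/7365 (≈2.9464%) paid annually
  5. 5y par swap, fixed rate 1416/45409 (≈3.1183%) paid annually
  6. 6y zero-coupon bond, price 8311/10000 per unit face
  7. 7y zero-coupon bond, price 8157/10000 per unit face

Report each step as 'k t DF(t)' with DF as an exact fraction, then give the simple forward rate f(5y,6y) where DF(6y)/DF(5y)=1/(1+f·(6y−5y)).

step 1 [1y] zero: DF = P = 4797/5000 ≈ 0.959400
step 2 [2y] zero: DF = P = 9189/10000 ≈ 0.918900
step 3 [3y] zero: DF = P = 9127/10000 ≈ 0.912700
step 4 [4y] swap r/1=217/7365: DF=(1 − 217/7365·(0.959400+0.918900+0.912700))/(1+217/7365) = 1783/2000 ≈ 0.891500
step 5 [5y] swap r/1=1416/45409: DF=(1 − 1416/45409·(0.959400+0.918900+0.912700+0.891500))/(1+1416/45409) = 1073/1250 ≈ 0.858400
step 6 [6y] zero: DF = P = 8311/10000 ≈ 0.831100
step 7 [7y] zero: DF = P = 8157/10000 ≈ 0.815700

1 1 4797/5000
2 2 9189/10000
3 3 9127/10000
4 4 1783/2000
5 5 1073/1250
6 6 8311/10000
7 7 8157/10000
f(5y,6y) = ((1073/1250)/(8311/10000) − 1)/(1) = 273/8311 ≈ 3.2848%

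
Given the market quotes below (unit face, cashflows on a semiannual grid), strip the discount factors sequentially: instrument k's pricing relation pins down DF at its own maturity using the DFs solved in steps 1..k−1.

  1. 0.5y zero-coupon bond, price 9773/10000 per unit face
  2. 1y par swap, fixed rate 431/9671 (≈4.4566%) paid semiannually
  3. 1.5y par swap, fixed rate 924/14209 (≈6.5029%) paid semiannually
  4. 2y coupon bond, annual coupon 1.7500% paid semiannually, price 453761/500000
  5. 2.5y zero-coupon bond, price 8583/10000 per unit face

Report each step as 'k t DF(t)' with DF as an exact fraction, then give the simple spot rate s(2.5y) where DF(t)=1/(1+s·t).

1 1/2 9773/10000
2 1 9569/10000
3 3/2 2269/2500
4 2 7/8
5 5/2 8583/10000
s(2.5y) = (1/(8583/10000) − 1)/(5/2) = 2834/42915 ≈ 6.6038%

step 1 [0.5y] zero: DF = P = 9773/10000 ≈ 0.977300
step 2 [1y] swap r/2=431/19342: DF=(1 − 431/19342·(0.977300))/(1+431/19342) = 9569/10000 ≈ 0.956900
step 3 [1.5y] swap r/2=462/14209: DF=(1 − 462/14209·(0.977300+0.956900))/(1+462/14209) = 2269/2500 ≈ 0.907600
step 4 [2y] bond c/2=7/800: DF=(453761/500000 − 7/800·(0.977300+0.956900+0.907600))/(1+7/800) = 7/8 ≈ 0.875000
step 5 [2.5y] zero: DF = P = 8583/10000 ≈ 0.858300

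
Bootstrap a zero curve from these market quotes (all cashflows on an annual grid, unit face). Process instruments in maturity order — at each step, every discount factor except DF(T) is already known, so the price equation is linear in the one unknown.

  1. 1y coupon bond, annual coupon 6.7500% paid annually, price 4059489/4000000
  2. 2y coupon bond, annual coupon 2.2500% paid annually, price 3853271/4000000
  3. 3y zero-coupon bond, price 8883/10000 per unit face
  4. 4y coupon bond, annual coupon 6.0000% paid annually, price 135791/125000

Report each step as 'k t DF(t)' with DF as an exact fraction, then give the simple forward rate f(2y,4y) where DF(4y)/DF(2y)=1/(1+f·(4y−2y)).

1 1 9507/10000
2 2 2303/2500
3 3 8883/10000
4 4 4343/5000
f(2y,4y) = ((2303/2500)/(4343/5000) − 1)/(2) = 263/8686 ≈ 3.0279%

step 1 [1y] bond c/1=27/400: DF=(4059489/4000000 − 27/400·(0))/(1+27/400) = 9507/10000 ≈ 0.950700
step 2 [2y] bond c/1=9/400: DF=(3853271/4000000 − 9/400·(0.950700))/(1+9/400) = 2303/2500 ≈ 0.921200
step 3 [3y] zero: DF = P = 8883/10000 ≈ 0.888300
step 4 [4y] bond c/1=3/50: DF=(135791/125000 − 3/50·(0.950700+0.921200+0.888300))/(1+3/50) = 4343/5000 ≈ 0.868600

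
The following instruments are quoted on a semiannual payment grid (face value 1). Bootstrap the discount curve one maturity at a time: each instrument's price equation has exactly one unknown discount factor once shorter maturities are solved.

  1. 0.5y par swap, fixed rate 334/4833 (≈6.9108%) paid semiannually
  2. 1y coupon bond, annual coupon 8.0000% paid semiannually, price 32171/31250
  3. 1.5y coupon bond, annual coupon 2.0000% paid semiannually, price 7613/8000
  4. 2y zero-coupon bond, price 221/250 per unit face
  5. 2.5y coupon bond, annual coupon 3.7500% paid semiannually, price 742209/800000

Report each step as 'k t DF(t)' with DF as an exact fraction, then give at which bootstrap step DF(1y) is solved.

step 1 [0.5y] swap r/2=167/4833: DF=(1 − 167/4833·(0))/(1+167/4833) = 4833/5000 ≈ 0.966600
step 2 [1y] bond c/2=1/25: DF=(32171/31250 − 1/25·(0.966600))/(1+1/25) = 9527/10000 ≈ 0.952700
step 3 [1.5y] bond c/2=1/100: DF=(7613/8000 − 1/100·(0.966600+0.952700))/(1+1/100) = 577/625 ≈ 0.923200
step 4 [2y] zero: DF = P = 221/250 ≈ 0.884000
step 5 [2.5y] bond c/2=3/160: DF=(742209/800000 − 3/160·(0.966600+0.952700+0.923200+0.884000))/(1+3/160) = 8421/10000 ≈ 0.842100

1 1/2 4833/5000
2 1 9527/10000
3 3/2 577/625
4 2 221/250
5 5/2 8421/10000
DF(1y) is solved at step 2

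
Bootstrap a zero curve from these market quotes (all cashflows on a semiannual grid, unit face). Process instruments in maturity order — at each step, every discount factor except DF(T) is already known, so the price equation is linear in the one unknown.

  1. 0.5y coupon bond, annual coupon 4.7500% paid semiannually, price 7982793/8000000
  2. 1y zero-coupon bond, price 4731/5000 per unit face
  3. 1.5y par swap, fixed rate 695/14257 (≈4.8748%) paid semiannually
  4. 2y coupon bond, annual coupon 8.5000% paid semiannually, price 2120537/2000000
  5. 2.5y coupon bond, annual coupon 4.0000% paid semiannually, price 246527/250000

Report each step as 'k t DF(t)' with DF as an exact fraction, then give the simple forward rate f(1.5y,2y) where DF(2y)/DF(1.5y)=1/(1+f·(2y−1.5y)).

step 1 [0.5y] bond c/2=19/800: DF=(7982793/8000000 − 19/800·(0))/(1+19/800) = 9747/10000 ≈ 0.974700
step 2 [1y] zero: DF = P = 4731/5000 ≈ 0.946200
step 3 [1.5y] swap r/2=695/28514: DF=(1 − 695/28514·(0.974700+0.946200))/(1+695/28514) = 1861/2000 ≈ 0.930500
step 4 [2y] bond c/2=17/400: DF=(2120537/2000000 − 17/400·(0.974700+0.946200+0.930500))/(1+17/400) = 563/625 ≈ 0.900800
step 5 [2.5y] bond c/2=1/50: DF=(246527/250000 − 1/50·(0.974700+0.946200+0.930500+0.900800))/(1+1/50) = 2233/2500 ≈ 0.893200

1 1/2 9747/10000
2 1 4731/5000
3 3/2 1861/2000
4 2 563/625
5 5/2 2233/2500
f(1.5y,2y) = ((1861/2000)/(563/625) − 1)/(1/2) = 297/4504 ≈ 6.5941%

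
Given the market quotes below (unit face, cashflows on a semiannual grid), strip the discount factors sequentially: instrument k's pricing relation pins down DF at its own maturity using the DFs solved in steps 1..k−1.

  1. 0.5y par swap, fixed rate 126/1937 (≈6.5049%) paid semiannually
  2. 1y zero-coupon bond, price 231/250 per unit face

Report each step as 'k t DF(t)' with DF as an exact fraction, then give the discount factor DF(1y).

1 1/2 1937/2000
2 1 231/250
DF(1y) = 231/250 ≈ 0.924000

step 1 [0.5y] swap r/2=63/1937: DF=(1 − 63/1937·(0))/(1+63/1937) = 1937/2000 ≈ 0.968500
step 2 [1y] zero: DF = P = 231/250 ≈ 0.924000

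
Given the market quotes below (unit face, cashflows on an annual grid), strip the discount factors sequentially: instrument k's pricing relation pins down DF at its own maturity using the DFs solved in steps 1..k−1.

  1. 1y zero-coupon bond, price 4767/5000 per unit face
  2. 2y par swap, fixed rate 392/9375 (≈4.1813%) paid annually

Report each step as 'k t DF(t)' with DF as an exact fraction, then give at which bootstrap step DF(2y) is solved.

step 1 [1y] zero: DF = P = 4767/5000 ≈ 0.953400
step 2 [2y] swap r/1=392/9375: DF=(1 − 392/9375·(0.953400))/(1+392/9375) = 576/625 ≈ 0.921600

1 1 4767/5000
2 2 576/625
DF(2y) is solved at step 2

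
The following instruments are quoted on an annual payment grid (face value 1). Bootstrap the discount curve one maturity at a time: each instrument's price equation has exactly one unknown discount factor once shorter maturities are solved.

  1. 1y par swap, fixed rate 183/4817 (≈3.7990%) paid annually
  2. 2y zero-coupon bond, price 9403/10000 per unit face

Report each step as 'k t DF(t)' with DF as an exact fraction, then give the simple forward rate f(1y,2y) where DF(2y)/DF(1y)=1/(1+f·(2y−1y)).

1 1 4817/5000
2 2 9403/10000
f(1y,2y) = ((4817/5000)/(9403/10000) − 1)/(1) = 231/9403 ≈ 2.4567%

step 1 [1y] swap r/1=183/4817: DF=(1 − 183/4817·(0))/(1+183/4817) = 4817/5000 ≈ 0.963400
step 2 [2y] zero: DF = P = 9403/10000 ≈ 0.940300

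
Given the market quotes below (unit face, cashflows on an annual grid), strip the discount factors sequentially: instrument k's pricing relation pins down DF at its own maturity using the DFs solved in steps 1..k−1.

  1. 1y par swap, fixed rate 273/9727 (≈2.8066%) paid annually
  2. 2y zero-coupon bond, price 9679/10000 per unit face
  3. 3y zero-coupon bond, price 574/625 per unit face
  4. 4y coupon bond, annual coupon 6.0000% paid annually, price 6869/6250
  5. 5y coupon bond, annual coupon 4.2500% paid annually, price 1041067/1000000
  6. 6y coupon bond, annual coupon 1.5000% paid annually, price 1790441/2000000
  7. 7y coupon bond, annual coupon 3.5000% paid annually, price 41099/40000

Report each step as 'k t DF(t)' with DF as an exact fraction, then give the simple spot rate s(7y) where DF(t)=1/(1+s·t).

1 1 9727/10000
2 2 9679/10000
3 3 574/625
4 4 7/8
5 5 529/625
6 6 8143/10000
7 7 8103/10000
s(7y) = (1/(8103/10000) − 1)/(7) = 271/8103 ≈ 3.3444%

step 1 [1y] swap r/1=273/9727: DF=(1 − 273/9727·(0))/(1+273/9727) = 9727/10000 ≈ 0.972700
step 2 [2y] zero: DF = P = 9679/10000 ≈ 0.967900
step 3 [3y] zero: DF = P = 574/625 ≈ 0.918400
step 4 [4y] bond c/1=3/50: DF=(6869/6250 − 3/50·(0.972700+0.967900+0.918400))/(1+3/50) = 7/8 ≈ 0.875000
step 5 [5y] bond c/1=17/400: DF=(1041067/1000000 − 17/400·(0.972700+0.967900+0.918400+0.875000))/(1+17/400) = 529/625 ≈ 0.846400
step 6 [6y] bond c/1=3/200: DF=(1790441/2000000 − 3/200·(0.972700+0.967900+0.918400+0.875000+0.846400))/(1+3/200) = 8143/10000 ≈ 0.814300
step 7 [7y] bond c/1=7/200: DF=(41099/40000 − 7/200·(0.972700+0.967900+0.918400+0.875000+0.846400+0.814300))/(1+7/200) = 8103/10000 ≈ 0.810300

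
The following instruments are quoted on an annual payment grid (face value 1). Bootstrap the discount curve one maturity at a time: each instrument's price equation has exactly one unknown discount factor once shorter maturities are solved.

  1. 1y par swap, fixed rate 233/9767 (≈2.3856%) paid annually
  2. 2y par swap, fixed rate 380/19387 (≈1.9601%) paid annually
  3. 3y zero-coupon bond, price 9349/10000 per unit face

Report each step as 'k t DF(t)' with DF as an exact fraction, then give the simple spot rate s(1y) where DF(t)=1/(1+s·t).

step 1 [1y] swap r/1=233/9767: DF=(1 − 233/9767·(0))/(1+233/9767) = 9767/10000 ≈ 0.976700
step 2 [2y] swap r/1=380/19387: DF=(1 − 380/19387·(0.976700))/(1+380/19387) = 481/500 ≈ 0.962000
step 3 [3y] zero: DF = P = 9349/10000 ≈ 0.934900

1 1 9767/10000
2 2 481/500
3 3 9349/10000
s(1y) = (1/(9767/10000) − 1)/(1) = 233/9767 ≈ 2.3856%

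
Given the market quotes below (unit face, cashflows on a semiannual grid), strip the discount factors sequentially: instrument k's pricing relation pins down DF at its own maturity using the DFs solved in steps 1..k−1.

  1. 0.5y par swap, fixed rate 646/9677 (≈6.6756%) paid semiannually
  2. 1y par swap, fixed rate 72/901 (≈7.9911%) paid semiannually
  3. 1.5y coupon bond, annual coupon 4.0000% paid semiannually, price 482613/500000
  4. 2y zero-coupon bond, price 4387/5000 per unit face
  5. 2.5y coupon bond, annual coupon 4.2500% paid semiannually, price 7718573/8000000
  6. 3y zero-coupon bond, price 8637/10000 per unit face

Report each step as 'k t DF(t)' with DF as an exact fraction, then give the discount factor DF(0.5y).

step 1 [0.5y] swap r/2=323/9677: DF=(1 − 323/9677·(0))/(1+323/9677) = 9677/10000 ≈ 0.967700
step 2 [1y] swap r/2=36/901: DF=(1 − 36/901·(0.967700))/(1+36/901) = 2311/2500 ≈ 0.924400
step 3 [1.5y] bond c/2=1/50: DF=(482613/500000 − 1/50·(0.967700+0.924400))/(1+1/50) = 2273/2500 ≈ 0.909200
step 4 [2y] zero: DF = P = 4387/5000 ≈ 0.877400
step 5 [2.5y] bond c/2=17/800: DF=(7718573/8000000 − 17/800·(0.967700+0.924400+0.909200+0.877400))/(1+17/800) = 4341/5000 ≈ 0.868200
step 6 [3y] zero: DF = P = 8637/10000 ≈ 0.863700

1 1/2 9677/10000
2 1 2311/2500
3 3/2 2273/2500
4 2 4387/5000
5 5/2 4341/5000
6 3 8637/10000
DF(0.5y) = 9677/10000 ≈ 0.967700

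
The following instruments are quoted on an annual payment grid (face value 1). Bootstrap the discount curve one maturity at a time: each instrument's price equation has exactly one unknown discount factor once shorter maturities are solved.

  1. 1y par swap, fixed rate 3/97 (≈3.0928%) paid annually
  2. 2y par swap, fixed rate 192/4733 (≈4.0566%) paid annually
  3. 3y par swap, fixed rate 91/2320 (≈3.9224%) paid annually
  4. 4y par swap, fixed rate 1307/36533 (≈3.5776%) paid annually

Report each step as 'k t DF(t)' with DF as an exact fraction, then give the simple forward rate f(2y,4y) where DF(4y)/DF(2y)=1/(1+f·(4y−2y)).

step 1 [1y] swap r/1=3/97: DF=(1 − 3/97·(0))/(1+3/97) = 97/100 ≈ 0.970000
step 2 [2y] swap r/1=192/4733: DF=(1 − 192/4733·(0.970000))/(1+192/4733) = 577/625 ≈ 0.923200
step 3 [3y] swap r/1=91/2320: DF=(1 − 91/2320·(0.970000+0.923200))/(1+91/2320) = 2227/2500 ≈ 0.890800
step 4 [4y] swap r/1=1307/36533: DF=(1 − 1307/36533·(0.970000+0.923200+0.890800))/(1+1307/36533) = 8693/10000 ≈ 0.869300

1 1 97/100
2 2 577/625
3 3 2227/2500
4 4 8693/10000
f(2y,4y) = ((577/625)/(8693/10000) − 1)/(2) = 539/17386 ≈ 3.1002%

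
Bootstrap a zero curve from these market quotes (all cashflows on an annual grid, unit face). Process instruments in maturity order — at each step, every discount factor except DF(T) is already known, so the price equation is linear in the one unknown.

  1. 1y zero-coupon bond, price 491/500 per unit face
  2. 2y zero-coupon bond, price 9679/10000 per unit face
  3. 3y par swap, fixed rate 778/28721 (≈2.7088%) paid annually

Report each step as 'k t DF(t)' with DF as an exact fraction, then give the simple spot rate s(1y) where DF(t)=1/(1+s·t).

1 1 491/500
2 2 9679/10000
3 3 4611/5000
s(1y) = (1/(491/500) − 1)/(1) = 9/491 ≈ 1.8330%

step 1 [1y] zero: DF = P = 491/500 ≈ 0.982000
step 2 [2y] zero: DF = P = 9679/10000 ≈ 0.967900
step 3 [3y] swap r/1=778/28721: DF=(1 − 778/28721·(0.982000+0.967900))/(1+778/28721) = 4611/5000 ≈ 0.922200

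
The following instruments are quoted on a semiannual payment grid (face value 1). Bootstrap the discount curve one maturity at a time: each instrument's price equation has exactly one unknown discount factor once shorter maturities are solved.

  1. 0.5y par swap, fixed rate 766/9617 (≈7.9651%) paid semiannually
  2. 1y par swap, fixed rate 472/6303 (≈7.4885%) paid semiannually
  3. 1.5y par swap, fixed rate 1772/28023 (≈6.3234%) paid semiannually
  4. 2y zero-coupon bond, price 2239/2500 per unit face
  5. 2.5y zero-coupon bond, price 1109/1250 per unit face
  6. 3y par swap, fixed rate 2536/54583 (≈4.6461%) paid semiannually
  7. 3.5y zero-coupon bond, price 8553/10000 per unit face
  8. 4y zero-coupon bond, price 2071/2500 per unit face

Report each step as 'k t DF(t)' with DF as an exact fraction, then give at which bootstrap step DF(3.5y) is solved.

step 1 [0.5y] swap r/2=383/9617: DF=(1 − 383/9617·(0))/(1+383/9617) = 9617/10000 ≈ 0.961700
step 2 [1y] swap r/2=236/6303: DF=(1 − 236/6303·(0.961700))/(1+236/6303) = 2323/2500 ≈ 0.929200
step 3 [1.5y] swap r/2=886/28023: DF=(1 − 886/28023·(0.961700+0.929200))/(1+886/28023) = 4557/5000 ≈ 0.911400
step 4 [2y] zero: DF = P = 2239/2500 ≈ 0.895600
step 5 [2.5y] zero: DF = P = 1109/1250 ≈ 0.887200
step 6 [3y] swap r/2=1268/54583: DF=(1 − 1268/54583·(0.961700+0.929200+0.911400+0.895600+0.887200))/(1+1268/54583) = 2183/2500 ≈ 0.873200
step 7 [3.5y] zero: DF = P = 8553/10000 ≈ 0.855300
step 8 [4y] zero: DF = P = 2071/2500 ≈ 0.828400

1 1/2 9617/10000
2 1 2323/2500
3 3/2 4557/5000
4 2 2239/2500
5 5/2 1109/1250
6 3 2183/2500
7 7/2 8553/10000
8 4 2071/2500
DF(3.5y) is solved at step 7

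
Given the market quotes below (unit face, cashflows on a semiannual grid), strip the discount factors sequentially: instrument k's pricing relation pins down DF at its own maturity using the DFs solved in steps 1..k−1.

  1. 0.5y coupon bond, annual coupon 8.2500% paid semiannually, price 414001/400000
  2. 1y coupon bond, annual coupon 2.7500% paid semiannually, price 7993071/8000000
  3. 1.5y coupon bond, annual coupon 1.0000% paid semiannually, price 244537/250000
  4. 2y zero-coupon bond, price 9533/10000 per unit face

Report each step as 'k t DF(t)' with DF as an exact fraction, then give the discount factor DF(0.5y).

1 1/2 497/500
2 1 9721/10000
3 3/2 1927/2000
4 2 9533/10000
DF(0.5y) = 497/500 ≈ 0.994000

step 1 [0.5y] bond c/2=33/800: DF=(414001/400000 − 33/800·(0))/(1+33/800) = 497/500 ≈ 0.994000
step 2 [1y] bond c/2=11/800: DF=(7993071/8000000 − 11/800·(0.994000))/(1+11/800) = 9721/10000 ≈ 0.972100
step 3 [1.5y] bond c/2=1/200: DF=(244537/250000 − 1/200·(0.994000+0.972100))/(1+1/200) = 1927/2000 ≈ 0.963500
step 4 [2y] zero: DF = P = 9533/10000 ≈ 0.953300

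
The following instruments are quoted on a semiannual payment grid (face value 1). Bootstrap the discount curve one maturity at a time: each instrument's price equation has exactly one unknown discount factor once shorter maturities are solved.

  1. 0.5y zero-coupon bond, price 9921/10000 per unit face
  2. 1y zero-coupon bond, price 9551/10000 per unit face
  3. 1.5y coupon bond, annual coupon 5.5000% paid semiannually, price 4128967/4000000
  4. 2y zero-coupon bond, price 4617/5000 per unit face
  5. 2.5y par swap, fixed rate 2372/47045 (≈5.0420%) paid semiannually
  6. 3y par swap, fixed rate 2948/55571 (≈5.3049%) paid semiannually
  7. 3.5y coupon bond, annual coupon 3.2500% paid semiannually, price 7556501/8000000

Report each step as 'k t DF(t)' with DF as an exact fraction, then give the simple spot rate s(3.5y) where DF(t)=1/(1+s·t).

step 1 [0.5y] zero: DF = P = 9921/10000 ≈ 0.992100
step 2 [1y] zero: DF = P = 9551/10000 ≈ 0.955100
step 3 [1.5y] bond c/2=11/400: DF=(4128967/4000000 − 11/400·(0.992100+0.955100))/(1+11/400) = 381/400 ≈ 0.952500
step 4 [2y] zero: DF = P = 4617/5000 ≈ 0.923400
step 5 [2.5y] swap r/2=1186/47045: DF=(1 − 1186/47045·(0.992100+0.955100+0.952500+0.923400))/(1+1186/47045) = 4407/5000 ≈ 0.881400
step 6 [3y] swap r/2=1474/55571: DF=(1 − 1474/55571·(0.992100+0.955100+0.952500+0.923400+0.881400))/(1+1474/55571) = 4263/5000 ≈ 0.852600
step 7 [3.5y] bond c/2=13/800: DF=(7556501/8000000 − 13/800·(0.992100+0.955100+0.952500+0.923400+0.881400+0.852600))/(1+13/800) = 4203/5000 ≈ 0.840600

1 1/2 9921/10000
2 1 9551/10000
3 3/2 381/400
4 2 4617/5000
5 5/2 4407/5000
6 3 4263/5000
7 7/2 4203/5000
s(3.5y) = (1/(4203/5000) − 1)/(7/2) = 1594/29421 ≈ 5.4179%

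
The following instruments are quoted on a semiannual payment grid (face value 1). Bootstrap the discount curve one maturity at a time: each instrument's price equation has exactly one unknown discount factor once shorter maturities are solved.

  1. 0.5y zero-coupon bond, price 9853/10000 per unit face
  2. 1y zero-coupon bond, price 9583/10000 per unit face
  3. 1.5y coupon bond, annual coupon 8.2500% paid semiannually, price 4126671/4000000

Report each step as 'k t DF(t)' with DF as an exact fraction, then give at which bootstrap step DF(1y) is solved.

1 1/2 9853/10000
2 1 9583/10000
3 3/2 4569/5000
DF(1y) is solved at step 2

step 1 [0.5y] zero: DF = P = 9853/10000 ≈ 0.985300
step 2 [1y] zero: DF = P = 9583/10000 ≈ 0.958300
step 3 [1.5y] bond c/2=33/800: DF=(4126671/4000000 − 33/800·(0.985300+0.958300))/(1+33/800) = 4569/5000 ≈ 0.913800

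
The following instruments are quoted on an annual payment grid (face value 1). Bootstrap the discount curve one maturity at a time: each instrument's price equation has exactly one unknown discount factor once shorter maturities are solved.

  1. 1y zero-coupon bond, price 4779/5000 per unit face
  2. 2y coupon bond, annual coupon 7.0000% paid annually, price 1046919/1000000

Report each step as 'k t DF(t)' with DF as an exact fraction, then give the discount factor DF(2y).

1 1 4779/5000
2 2 9159/10000
DF(2y) = 9159/10000 ≈ 0.915900

step 1 [1y] zero: DF = P = 4779/5000 ≈ 0.955800
step 2 [2y] bond c/1=7/100: DF=(1046919/1000000 − 7/100·(0.955800))/(1+7/100) = 9159/10000 ≈ 0.915900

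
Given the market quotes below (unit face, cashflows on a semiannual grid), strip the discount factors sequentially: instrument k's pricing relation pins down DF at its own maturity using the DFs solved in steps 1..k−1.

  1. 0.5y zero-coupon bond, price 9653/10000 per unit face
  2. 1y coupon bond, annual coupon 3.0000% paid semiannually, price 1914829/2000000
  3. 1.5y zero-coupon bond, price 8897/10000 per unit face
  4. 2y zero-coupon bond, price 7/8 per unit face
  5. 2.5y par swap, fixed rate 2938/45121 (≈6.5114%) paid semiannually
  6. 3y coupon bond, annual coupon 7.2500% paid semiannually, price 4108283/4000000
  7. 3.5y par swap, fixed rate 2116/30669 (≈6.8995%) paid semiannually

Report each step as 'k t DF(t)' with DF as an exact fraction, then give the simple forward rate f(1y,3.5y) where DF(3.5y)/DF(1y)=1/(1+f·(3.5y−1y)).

1 1/2 9653/10000
2 1 929/1000
3 3/2 8897/10000
4 2 7/8
5 5/2 8531/10000
6 3 8333/10000
7 7/2 1971/2500
f(1y,3.5y) = ((929/1000)/(1971/2500) − 1)/(5/2) = 703/9855 ≈ 7.1334%

step 1 [0.5y] zero: DF = P = 9653/10000 ≈ 0.965300
step 2 [1y] bond c/2=3/200: DF=(1914829/2000000 − 3/200·(0.965300))/(1+3/200) = 929/1000 ≈ 0.929000
step 3 [1.5y] zero: DF = P = 8897/10000 ≈ 0.889700
step 4 [2y] zero: DF = P = 7/8 ≈ 0.875000
step 5 [2.5y] swap r/2=1469/45121: DF=(1 − 1469/45121·(0.965300+0.929000+0.889700+0.875000))/(1+1469/45121) = 8531/10000 ≈ 0.853100
step 6 [3y] bond c/2=29/800: DF=(4108283/4000000 − 29/800·(0.965300+0.929000+0.889700+0.875000+0.853100))/(1+29/800) = 8333/10000 ≈ 0.833300
step 7 [3.5y] swap r/2=1058/30669: DF=(1 − 1058/30669·(0.965300+0.929000+0.889700+0.875000+0.853100+0.833300))/(1+1058/30669) = 1971/2500 ≈ 0.788400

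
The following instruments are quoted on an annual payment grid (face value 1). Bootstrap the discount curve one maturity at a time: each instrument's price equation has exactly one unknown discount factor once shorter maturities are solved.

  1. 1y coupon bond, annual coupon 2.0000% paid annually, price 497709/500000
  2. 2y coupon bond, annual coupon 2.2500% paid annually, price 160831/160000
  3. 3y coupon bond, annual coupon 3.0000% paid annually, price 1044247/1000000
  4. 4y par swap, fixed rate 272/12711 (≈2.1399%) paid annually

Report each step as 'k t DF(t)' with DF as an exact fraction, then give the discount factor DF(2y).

1 1 9759/10000
2 2 601/625
3 3 4787/5000
4 4 574/625
DF(2y) = 601/625 ≈ 0.961600

step 1 [1y] bond c/1=1/50: DF=(497709/500000 − 1/50·(0))/(1+1/50) = 9759/10000 ≈ 0.975900
step 2 [2y] bond c/1=9/400: DF=(160831/160000 − 9/400·(0.975900))/(1+9/400) = 601/625 ≈ 0.961600
step 3 [3y] bond c/1=3/100: DF=(1044247/1000000 − 3/100·(0.975900+0.961600))/(1+3/100) = 4787/5000 ≈ 0.957400
step 4 [4y] swap r/1=272/12711: DF=(1 − 272/12711·(0.975900+0.961600+0.957400))/(1+272/12711) = 574/625 ≈ 0.918400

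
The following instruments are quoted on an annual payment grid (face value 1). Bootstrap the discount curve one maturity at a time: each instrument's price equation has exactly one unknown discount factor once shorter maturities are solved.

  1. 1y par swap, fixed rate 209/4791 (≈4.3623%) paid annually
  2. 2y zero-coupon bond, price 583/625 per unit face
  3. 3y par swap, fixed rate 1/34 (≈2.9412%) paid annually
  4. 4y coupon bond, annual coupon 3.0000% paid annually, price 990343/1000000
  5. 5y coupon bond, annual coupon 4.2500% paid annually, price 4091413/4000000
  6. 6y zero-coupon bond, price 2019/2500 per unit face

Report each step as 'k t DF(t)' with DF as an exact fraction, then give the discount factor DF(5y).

1 1 4791/5000
2 2 583/625
3 3 4587/5000
4 4 8797/10000
5 5 2077/2500
6 6 2019/2500
DF(5y) = 2077/2500 ≈ 0.830800

step 1 [1y] swap r/1=209/4791: DF=(1 − 209/4791·(0))/(1+209/4791) = 4791/5000 ≈ 0.958200
step 2 [2y] zero: DF = P = 583/625 ≈ 0.932800
step 3 [3y] swap r/1=1/34: DF=(1 − 1/34·(0.958200+0.932800))/(1+1/34) = 4587/5000 ≈ 0.917400
step 4 [4y] bond c/1=3/100: DF=(990343/1000000 − 3/100·(0.958200+0.932800+0.917400))/(1+3/100) = 8797/10000 ≈ 0.879700
step 5 [5y] bond c/1=17/400: DF=(4091413/4000000 − 17/400·(0.958200+0.932800+0.917400+0.879700))/(1+17/400) = 2077/2500 ≈ 0.830800
step 6 [6y] zero: DF = P = 2019/2500 ≈ 0.807600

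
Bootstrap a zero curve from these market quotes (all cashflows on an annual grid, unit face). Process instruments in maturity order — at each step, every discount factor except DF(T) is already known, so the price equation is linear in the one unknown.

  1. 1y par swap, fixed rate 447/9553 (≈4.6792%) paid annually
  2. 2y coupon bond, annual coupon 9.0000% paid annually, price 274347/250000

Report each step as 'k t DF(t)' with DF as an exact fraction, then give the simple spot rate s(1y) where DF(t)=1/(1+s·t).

1 1 9553/10000
2 2 9279/10000
s(1y) = (1/(9553/10000) − 1)/(1) = 447/9553 ≈ 4.6792%

step 1 [1y] swap r/1=447/9553: DF=(1 − 447/9553·(0))/(1+447/9553) = 9553/10000 ≈ 0.955300
step 2 [2y] bond c/1=9/100: DF=(274347/250000 − 9/100·(0.955300))/(1+9/100) = 9279/10000 ≈ 0.927900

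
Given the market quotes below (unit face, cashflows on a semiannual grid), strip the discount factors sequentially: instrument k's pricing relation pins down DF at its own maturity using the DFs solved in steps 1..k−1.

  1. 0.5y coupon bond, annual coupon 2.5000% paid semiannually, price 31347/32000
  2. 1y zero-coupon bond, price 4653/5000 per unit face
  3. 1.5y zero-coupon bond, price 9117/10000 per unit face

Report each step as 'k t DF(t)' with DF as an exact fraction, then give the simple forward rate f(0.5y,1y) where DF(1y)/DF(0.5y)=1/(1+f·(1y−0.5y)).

1 1/2 387/400
2 1 4653/5000
3 3/2 9117/10000
f(0.5y,1y) = ((387/400)/(4653/5000) − 1)/(1/2) = 41/517 ≈ 7.9304%

step 1 [0.5y] bond c/2=1/80: DF=(31347/32000 − 1/80·(0))/(1+1/80) = 387/400 ≈ 0.967500
step 2 [1y] zero: DF = P = 4653/5000 ≈ 0.930600
step 3 [1.5y] zero: DF = P = 9117/10000 ≈ 0.911700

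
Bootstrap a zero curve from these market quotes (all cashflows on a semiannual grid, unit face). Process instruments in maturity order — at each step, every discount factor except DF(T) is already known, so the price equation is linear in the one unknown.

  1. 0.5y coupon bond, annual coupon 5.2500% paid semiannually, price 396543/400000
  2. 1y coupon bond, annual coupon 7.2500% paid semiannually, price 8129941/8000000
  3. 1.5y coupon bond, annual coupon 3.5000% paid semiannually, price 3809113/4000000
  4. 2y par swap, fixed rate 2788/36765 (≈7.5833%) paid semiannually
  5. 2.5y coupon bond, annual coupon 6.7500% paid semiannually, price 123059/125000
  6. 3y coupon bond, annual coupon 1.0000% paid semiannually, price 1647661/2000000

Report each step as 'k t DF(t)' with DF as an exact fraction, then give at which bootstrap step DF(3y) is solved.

step 1 [0.5y] bond c/2=21/800: DF=(396543/400000 − 21/800·(0))/(1+21/800) = 483/500 ≈ 0.966000
step 2 [1y] bond c/2=29/800: DF=(8129941/8000000 − 29/800·(0.966000))/(1+29/800) = 9469/10000 ≈ 0.946900
step 3 [1.5y] bond c/2=7/400: DF=(3809113/4000000 − 7/400·(0.966000+0.946900))/(1+7/400) = 903/1000 ≈ 0.903000
step 4 [2y] swap r/2=1394/36765: DF=(1 − 1394/36765·(0.966000+0.946900+0.903000))/(1+1394/36765) = 4303/5000 ≈ 0.860600
step 5 [2.5y] bond c/2=27/800: DF=(123059/125000 − 27/800·(0.966000+0.946900+0.903000+0.860600))/(1+27/800) = 8323/10000 ≈ 0.832300
step 6 [3y] bond c/2=1/200: DF=(1647661/2000000 − 1/200·(0.966000+0.946900+0.903000+0.860600+0.832300))/(1+1/200) = 7973/10000 ≈ 0.797300

1 1/2 483/500
2 1 9469/10000
3 3/2 903/1000
4 2 4303/5000
5 5/2 8323/10000
6 3 7973/10000
DF(3y) is solved at step 6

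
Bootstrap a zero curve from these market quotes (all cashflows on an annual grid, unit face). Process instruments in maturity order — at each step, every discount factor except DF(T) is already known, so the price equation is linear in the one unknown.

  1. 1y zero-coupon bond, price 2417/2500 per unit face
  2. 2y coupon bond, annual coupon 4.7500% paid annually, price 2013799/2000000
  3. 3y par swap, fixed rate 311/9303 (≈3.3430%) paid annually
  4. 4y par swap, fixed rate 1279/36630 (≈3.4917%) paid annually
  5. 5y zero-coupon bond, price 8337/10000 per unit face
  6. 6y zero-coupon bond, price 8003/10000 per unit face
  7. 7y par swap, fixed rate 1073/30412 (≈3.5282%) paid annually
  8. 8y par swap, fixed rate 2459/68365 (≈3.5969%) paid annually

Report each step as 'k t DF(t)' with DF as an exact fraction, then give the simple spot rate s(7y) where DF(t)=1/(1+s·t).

1 1 2417/2500
2 2 4587/5000
3 3 9067/10000
4 4 8721/10000
5 5 8337/10000
6 6 8003/10000
7 7 3927/5000
8 8 7541/10000
s(7y) = (1/(3927/5000) − 1)/(7) = 1073/27489 ≈ 3.9034%

step 1 [1y] zero: DF = P = 2417/2500 ≈ 0.966800
step 2 [2y] bond c/1=19/400: DF=(2013799/2000000 − 19/400·(0.966800))/(1+19/400) = 4587/5000 ≈ 0.917400
step 3 [3y] swap r/1=311/9303: DF=(1 − 311/9303·(0.966800+0.917400))/(1+311/9303) = 9067/10000 ≈ 0.906700
step 4 [4y] swap r/1=1279/36630: DF=(1 − 1279/36630·(0.966800+0.917400+0.906700))/(1+1279/36630) = 8721/10000 ≈ 0.872100
step 5 [5y] zero: DF = P = 8337/10000 ≈ 0.833700
step 6 [6y] zero: DF = P = 8003/10000 ≈ 0.800300
step 7 [7y] swap r/1=1073/30412: DF=(1 − 1073/30412·(0.966800+0.917400+0.906700+0.872100+0.833700+0.800300))/(1+1073/30412) = 3927/5000 ≈ 0.785400
step 8 [8y] swap r/1=2459/68365: DF=(1 − 2459/68365·(0.966800+0.917400+0.906700+0.872100+0.833700+0.800300+0.785400))/(1+2459/68365) = 7541/10000 ≈ 0.754100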